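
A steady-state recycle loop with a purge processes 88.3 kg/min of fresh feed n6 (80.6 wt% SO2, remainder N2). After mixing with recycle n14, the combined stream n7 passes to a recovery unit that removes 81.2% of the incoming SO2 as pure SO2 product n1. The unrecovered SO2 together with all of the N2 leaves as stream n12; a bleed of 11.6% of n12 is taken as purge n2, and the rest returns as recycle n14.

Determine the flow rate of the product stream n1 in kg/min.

SO2 in n7: m_A = 88.3×0.806 + (1−0.116)·(1−0.812)·m_A, so m_A = 71.17/0.8338 = 85.355 kg/min.
Product n1 = 0.812×85.355 = 69.308 kg/min.

69.31 kg/min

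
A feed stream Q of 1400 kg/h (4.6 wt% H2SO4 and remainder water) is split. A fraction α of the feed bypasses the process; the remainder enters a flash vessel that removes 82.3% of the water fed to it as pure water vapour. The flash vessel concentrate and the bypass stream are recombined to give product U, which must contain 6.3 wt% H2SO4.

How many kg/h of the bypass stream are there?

All 1400×0.046 = 64.4 kg/h of H2SO4 reaches U, so U = 64.4/0.063 = 1022.2 kg/h and vapour = 377.78 kg/h.
The evaporator receives (1−α)·1400 of feed at 0.954 water and removes 0.823 of that water:
0.823×0.954×(1−α)×1400 = 377.78
(1−α) = 377.78/1099.2 = 0.3437;  α = 0.6563.
Bypass flow = 0.6563×1400 = 918.84 kg/h.

918.8 kg/h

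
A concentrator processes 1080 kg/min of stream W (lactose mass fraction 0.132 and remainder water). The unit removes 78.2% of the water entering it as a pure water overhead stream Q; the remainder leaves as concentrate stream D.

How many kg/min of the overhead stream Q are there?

733.1 kg/min

water entering = 1080×0.868 = 937.44 kg/min; overhead removed = 0.782×937.44 = 733.08 kg/min.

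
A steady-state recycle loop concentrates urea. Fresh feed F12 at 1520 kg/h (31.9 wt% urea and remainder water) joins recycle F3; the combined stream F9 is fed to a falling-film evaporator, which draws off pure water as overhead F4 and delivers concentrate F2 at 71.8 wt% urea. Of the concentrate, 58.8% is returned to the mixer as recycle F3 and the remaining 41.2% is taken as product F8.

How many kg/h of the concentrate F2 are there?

Overall urea balance (none leaves overhead): urea in fresh feed = urea in product, i.e. 1520×0.319 = (1−0.588)·F2·0.718.
F2 = 484.88/(0.718×0.412) = 1639.1 kg/h.

1639 kg/h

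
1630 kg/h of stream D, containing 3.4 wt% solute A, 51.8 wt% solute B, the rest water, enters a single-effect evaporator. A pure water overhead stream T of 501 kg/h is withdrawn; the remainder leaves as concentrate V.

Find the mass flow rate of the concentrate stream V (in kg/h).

Concentrate = 1630 − 501 = 1129 kg/h.

1129 kg/h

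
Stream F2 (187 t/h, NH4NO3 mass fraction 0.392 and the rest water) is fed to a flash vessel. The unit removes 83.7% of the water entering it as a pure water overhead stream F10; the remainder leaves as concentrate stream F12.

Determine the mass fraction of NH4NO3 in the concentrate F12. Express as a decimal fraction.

0.798

NH4NO3 is not removed: 187×0.392 = 73.304 t/h of NH4NO3 enters F12.
water entering = 187×0.608 = 113.7 t/h; overhead removed = 0.837×113.7 = 95.164 t/h.
Concentrate = 187 − 95.164 = 91.836 t/h.
Mass fraction = 73.304/91.836 = 0.798.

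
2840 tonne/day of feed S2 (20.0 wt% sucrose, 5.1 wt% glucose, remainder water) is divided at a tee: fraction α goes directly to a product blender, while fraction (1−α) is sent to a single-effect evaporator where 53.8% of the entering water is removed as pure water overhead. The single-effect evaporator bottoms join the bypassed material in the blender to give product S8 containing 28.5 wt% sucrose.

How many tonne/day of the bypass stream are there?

All 2840×0.200 = 568 tonne/day of sucrose reaches S8, so S8 = 568/0.285 = 1993 tonne/day and vapour = 847.02 tonne/day.
The evaporator receives (1−α)·2840 of feed at 0.749 water and removes 0.538 of that water:
0.538×0.749×(1−α)×2840 = 847.02
(1−α) = 847.02/1144.4 = 0.7401;  α = 0.2599.
Bypass flow = 0.2599×2840 = 738.02 tonne/day.

738 tonne/day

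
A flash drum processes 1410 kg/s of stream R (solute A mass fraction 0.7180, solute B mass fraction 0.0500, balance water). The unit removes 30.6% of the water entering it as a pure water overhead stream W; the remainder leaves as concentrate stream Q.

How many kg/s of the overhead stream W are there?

100.1 kg/s

water entering = 1410×0.232 = 327.12 kg/s; overhead removed = 0.306×327.12 = 100.1 kg/s.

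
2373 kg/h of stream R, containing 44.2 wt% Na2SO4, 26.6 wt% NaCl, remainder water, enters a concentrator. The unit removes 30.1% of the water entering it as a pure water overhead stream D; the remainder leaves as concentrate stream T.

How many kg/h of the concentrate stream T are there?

water entering = 2373×0.292 = 692.92 kg/h; overhead removed = 0.301×692.92 = 208.57 kg/h.
Concentrate = 2373 − 208.57 = 2164.4 kg/h.

2164 kg/h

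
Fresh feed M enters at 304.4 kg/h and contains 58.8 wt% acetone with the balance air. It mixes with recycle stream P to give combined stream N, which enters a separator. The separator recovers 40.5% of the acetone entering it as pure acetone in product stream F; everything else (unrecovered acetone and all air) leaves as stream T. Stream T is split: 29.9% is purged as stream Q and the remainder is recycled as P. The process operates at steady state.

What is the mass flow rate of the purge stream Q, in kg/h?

air enters only via M and leaves only via the purge: 304.4×0.412 = 0.299×(air in T), and the separator passes all air, so air in N = air in T = 419.44 kg/h.
acetone in N: m_A = 304.4×0.588 + (1−0.299)·(1−0.405)·m_A, so m_A = 178.99/0.5829 = 307.06 kg/h.
T = (1−0.405)×307.06 + 419.44 = 602.14 kg/h.
Purge Q = 0.299×602.14 = 180.04 kg/h.

180 kg/h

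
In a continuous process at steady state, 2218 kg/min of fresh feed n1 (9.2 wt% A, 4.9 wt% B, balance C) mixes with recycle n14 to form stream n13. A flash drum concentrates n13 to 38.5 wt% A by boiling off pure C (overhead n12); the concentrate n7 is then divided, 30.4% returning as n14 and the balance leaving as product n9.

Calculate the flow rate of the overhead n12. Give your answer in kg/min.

1688 kg/min

Overall A balance (none leaves overhead): A in fresh feed = A in product, i.e. 2218×0.092 = (1−0.304)·n7·0.385.
n7 = 204.06/(0.385×0.696) = 761.52 kg/min.
Recycle n14 = 0.304×761.52 = 231.5 kg/min.
Combined feed n13 = 2218 + 231.5 = 2449.5 kg/min.
Overhead n12 = n13 − n7 = 2449.5 − 761.52 = 1688 kg/min.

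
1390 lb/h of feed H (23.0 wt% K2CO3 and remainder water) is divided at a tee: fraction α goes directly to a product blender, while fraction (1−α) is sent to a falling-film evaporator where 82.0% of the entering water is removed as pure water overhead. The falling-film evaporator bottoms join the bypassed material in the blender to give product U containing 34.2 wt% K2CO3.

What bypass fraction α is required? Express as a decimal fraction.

0.481

All 1390×0.230 = 319.7 lb/h of K2CO3 reaches U, so U = 319.7/0.342 = 934.8 lb/h and vapour = 455.2 lb/h.
The evaporator receives (1−α)·1390 of feed at 0.770 water and removes 0.820 of that water:
0.820×0.770×(1−α)×1390 = 455.2
(1−α) = 455.2/877.65 = 0.5187;  α = 0.4813.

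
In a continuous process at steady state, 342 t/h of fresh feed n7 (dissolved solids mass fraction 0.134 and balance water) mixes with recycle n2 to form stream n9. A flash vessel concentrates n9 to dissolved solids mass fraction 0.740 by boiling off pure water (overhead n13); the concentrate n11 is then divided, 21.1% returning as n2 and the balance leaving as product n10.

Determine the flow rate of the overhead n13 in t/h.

Overall dissolved solids balance (none leaves overhead): dissolved solids in fresh feed = dissolved solids in product, i.e. 342×0.134 = (1−0.211)·n11·0.740.
n11 = 45.828/(0.740×0.789) = 78.491 t/h.
Recycle n2 = 0.211×78.491 = 16.562 t/h.
Combined feed n9 = 342 + 16.562 = 358.56 t/h.
Overhead n13 = n9 − n11 = 358.56 − 78.491 = 280.07 t/h.

280.1 t/h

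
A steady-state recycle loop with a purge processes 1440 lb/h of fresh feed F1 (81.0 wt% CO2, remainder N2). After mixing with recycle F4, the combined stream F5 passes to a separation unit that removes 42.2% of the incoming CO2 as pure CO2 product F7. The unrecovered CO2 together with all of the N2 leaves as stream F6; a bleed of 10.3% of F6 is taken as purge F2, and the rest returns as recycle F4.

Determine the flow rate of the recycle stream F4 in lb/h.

3639 lb/h

N2 enters only via F1 and leaves only via the purge: 1440×0.190 = 0.103×(N2 in F6), and the separation unit passes all N2, so N2 in F5 = N2 in F6 = 2656.3 lb/h.
CO2 in F5: m_A = 1440×0.810 + (1−0.103)·(1−0.422)·m_A, so m_A = 1166.4/0.4815 = 2422.3 lb/h.
F6 = (1−0.422)×2422.3 + 2656.3 = 4056.4 lb/h.
Recycle F4 = (1−0.103)×4056.4 = 3638.6 lb/h.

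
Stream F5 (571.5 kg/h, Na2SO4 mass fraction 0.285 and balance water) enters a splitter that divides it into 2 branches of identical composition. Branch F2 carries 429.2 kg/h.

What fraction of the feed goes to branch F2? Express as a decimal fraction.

0.751

Fraction to F2 = 429.2/571.5 = 0.7510.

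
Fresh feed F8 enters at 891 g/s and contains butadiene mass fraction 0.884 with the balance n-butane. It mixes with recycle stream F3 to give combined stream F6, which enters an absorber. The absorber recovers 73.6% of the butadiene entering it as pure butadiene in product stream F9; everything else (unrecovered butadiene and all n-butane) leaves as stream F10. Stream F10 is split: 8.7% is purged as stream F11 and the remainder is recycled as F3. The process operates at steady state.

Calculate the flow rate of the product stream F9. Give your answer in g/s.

butadiene in F6: m_A = 891×0.884 + (1−0.087)·(1−0.736)·m_A, so m_A = 787.64/0.7590 = 1037.8 g/s.
Product F9 = 0.736×1037.8 = 763.81 g/s.

763.8 g/s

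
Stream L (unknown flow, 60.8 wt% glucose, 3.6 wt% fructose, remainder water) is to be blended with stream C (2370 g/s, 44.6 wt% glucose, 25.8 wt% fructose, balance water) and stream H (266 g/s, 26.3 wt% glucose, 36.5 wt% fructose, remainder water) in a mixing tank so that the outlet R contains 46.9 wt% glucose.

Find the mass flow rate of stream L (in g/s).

786.4 g/s

Let L be the unknown flow. Total out = 2636 + L.
glucose balance: 1127 + 0.608·L = 0.469·(2636 + L)
(0.608 − 0.469)·L = 0.469×2636 − 1127 = 109.31
L = 109.31 / 0.139 = 786.37 g/s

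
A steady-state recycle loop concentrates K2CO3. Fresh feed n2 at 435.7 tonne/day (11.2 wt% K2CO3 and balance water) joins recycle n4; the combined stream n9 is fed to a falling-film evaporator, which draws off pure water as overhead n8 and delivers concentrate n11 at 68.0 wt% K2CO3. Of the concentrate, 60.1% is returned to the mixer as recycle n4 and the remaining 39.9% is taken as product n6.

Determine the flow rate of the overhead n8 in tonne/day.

363.9 tonne/day

Overall K2CO3 balance (none leaves overhead): K2CO3 in fresh feed = K2CO3 in product, i.e. 435.7×0.112 = (1−0.601)·n11·0.680.
n11 = 48.798/(0.680×0.399) = 179.86 tonne/day.
Recycle n4 = 0.601×179.86 = 108.09 tonne/day.
Combined feed n9 = 435.7 + 108.09 = 543.79 tonne/day.
Overhead n8 = n9 − n11 = 543.79 − 179.86 = 363.94 tonne/day.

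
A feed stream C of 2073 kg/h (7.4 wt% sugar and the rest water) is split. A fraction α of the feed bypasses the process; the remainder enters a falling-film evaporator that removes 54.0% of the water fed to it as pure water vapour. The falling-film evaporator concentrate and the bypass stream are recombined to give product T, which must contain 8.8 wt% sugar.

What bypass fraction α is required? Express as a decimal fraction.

0.682

All 2073×0.074 = 153.4 kg/h of sugar reaches T, so T = 153.4/0.088 = 1743.2 kg/h and vapour = 329.8 kg/h.
The evaporator receives (1−α)·2073 of feed at 0.926 water and removes 0.540 of that water:
0.540×0.926×(1−α)×2073 = 329.8
(1−α) = 329.8/1036.6 = 0.3182;  α = 0.6818.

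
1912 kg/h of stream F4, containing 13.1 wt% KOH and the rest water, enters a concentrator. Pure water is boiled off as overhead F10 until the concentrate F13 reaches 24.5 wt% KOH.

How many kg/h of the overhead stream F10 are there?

KOH is conserved: 1912×0.131 = 250.47 kg/h all reports to the concentrate.
Concentrate = 250.47/(target fraction) = 1022.3 kg/h.
Overhead = 1912 − 1022.3 = 889.67 kg/h.

889.7 kg/h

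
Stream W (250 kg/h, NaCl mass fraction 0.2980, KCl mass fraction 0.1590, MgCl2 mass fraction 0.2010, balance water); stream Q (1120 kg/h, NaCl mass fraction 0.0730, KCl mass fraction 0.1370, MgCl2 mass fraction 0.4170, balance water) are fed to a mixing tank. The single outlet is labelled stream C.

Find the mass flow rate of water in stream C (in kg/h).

503.3 kg/h

water out = water in = 250×0.342 + 1120×0.373 = 503.26 kg/h.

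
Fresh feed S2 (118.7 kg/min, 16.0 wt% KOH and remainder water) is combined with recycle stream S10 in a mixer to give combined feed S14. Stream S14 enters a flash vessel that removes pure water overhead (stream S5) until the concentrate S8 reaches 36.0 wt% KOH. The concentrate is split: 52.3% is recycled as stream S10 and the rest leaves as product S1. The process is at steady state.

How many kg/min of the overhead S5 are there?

Overall KOH balance (none leaves overhead): KOH in fresh feed = KOH in product, i.e. 118.7×0.160 = (1−0.523)·S8·0.360.
S8 = 18.992/(0.360×0.477) = 110.6 kg/min.
Recycle S10 = 0.523×110.6 = 57.843 kg/min.
Combined feed S14 = 118.7 + 57.843 = 176.54 kg/min.
Overhead S5 = S14 − S8 = 176.54 − 110.6 = 65.944 kg/min.

65.94 kg/min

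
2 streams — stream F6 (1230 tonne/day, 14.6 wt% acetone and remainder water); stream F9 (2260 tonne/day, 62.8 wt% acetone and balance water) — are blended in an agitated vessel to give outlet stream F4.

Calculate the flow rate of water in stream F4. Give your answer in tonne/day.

water out = water in = 1230×0.854 + 2260×0.372 = 1891.1 tonne/day.

1891 tonne/day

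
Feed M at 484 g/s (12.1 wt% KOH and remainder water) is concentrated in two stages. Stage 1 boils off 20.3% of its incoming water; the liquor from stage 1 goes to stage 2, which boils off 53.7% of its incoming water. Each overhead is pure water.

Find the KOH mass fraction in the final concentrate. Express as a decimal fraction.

0.272

water in feed = 484×0.879 = 425.44 g/s.
After stage 1: water left = (1−0.203)×425.44 = 339.07; stream total = 397.64 g/s.
After stage 2: water left = (1−0.537)×339.07 = 156.99; final concentrate = 215.55 g/s.
KOH fraction = 58.564/215.55 = 0.272.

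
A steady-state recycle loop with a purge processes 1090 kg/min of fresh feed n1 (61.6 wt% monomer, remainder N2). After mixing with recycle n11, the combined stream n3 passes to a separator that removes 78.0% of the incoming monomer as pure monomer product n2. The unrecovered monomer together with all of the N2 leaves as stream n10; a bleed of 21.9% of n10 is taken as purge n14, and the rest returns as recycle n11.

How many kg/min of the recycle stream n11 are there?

1632 kg/min

N2 enters only via n1 and leaves only via the purge: 1090×0.384 = 0.219×(N2 in n10), and the separator passes all N2, so N2 in n3 = N2 in n10 = 1911.2 kg/min.
monomer in n3: m_A = 1090×0.616 + (1−0.219)·(1−0.780)·m_A, so m_A = 671.44/0.8282 = 810.74 kg/min.
n10 = (1−0.780)×810.74 + 1911.2 = 2089.6 kg/min.
Recycle n11 = (1−0.219)×2089.6 = 1632 kg/min.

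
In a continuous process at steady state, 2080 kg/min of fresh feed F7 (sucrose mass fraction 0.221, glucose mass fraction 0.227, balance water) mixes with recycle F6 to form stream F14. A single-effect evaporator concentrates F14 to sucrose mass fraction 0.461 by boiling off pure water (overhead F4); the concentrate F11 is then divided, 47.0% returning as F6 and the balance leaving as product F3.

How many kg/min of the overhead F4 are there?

Overall sucrose balance (none leaves overhead): sucrose in fresh feed = sucrose in product, i.e. 2080×0.221 = (1−0.470)·F11·0.461.
F11 = 459.68/(0.461×0.530) = 1881.4 kg/min.
Recycle F6 = 0.470×1881.4 = 884.25 kg/min.
Combined feed F14 = 2080 + 884.25 = 2964.3 kg/min.
Overhead F4 = F14 − F11 = 2964.3 − 1881.4 = 1082.9 kg/min.

1083 kg/min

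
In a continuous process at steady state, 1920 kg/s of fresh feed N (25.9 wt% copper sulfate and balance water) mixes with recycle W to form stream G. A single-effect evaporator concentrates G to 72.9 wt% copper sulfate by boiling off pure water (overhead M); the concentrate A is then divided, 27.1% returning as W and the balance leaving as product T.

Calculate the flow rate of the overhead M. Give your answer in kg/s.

Overall copper sulfate balance (none leaves overhead): copper sulfate in fresh feed = copper sulfate in product, i.e. 1920×0.259 = (1−0.271)·A·0.729.
A = 497.28/(0.729×0.729) = 935.72 kg/s.
Recycle W = 0.271×935.72 = 253.58 kg/s.
Combined feed G = 1920 + 253.58 = 2173.6 kg/s.
Overhead M = G − A = 2173.6 − 935.72 = 1237.9 kg/s.

1238 kg/s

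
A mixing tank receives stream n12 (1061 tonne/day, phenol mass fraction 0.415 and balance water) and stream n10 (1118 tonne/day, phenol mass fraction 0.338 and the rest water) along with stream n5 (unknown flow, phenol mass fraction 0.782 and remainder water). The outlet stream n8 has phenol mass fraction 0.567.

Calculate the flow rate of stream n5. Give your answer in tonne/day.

Let n5 be the unknown flow. Total out = 2179 + n5.
phenol balance: 818.2 + 0.782·n5 = 0.567·(2179 + n5)
(0.782 − 0.567)·n5 = 0.567×2179 − 818.2 = 417.29
n5 = 417.29 / 0.215 = 1940.9 tonne/day

1941 tonne/day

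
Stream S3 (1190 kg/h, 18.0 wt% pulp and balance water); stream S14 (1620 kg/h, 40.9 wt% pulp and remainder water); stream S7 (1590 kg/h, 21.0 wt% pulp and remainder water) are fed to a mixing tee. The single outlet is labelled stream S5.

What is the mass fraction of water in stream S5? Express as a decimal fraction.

0.7248

Total flow out = 1190 + 1620 + 1590 = 4400 kg/h.
water in = 1190×0.820 + 1620×0.591 + 1590×0.790 = 3189.3 kg/h.
water mass fraction in S5 = 3189.3/4400 = 0.7248.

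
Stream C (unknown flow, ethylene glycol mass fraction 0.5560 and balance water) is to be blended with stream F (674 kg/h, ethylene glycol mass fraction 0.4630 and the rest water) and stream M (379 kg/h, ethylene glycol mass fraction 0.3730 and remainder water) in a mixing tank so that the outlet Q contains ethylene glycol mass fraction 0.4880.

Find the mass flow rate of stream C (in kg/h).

888.8 kg/h

Let C be the unknown flow. Total out = 1053 + C.
ethylene glycol balance: 453.43 + 0.556·C = 0.488·(1053 + C)
(0.556 − 0.488)·C = 0.488×1053 − 453.43 = 60.435
C = 60.435 / 0.068 = 888.75 kg/h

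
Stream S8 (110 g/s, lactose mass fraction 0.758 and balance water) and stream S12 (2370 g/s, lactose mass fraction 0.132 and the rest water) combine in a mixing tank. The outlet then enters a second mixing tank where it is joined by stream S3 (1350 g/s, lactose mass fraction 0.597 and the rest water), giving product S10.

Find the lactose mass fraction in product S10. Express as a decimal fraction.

Overall, product flow = 3830 g/s.
lactose in = 110×0.758 + 2370×0.132 + 1350×0.597 = 1202.2 g/s.
lactose fraction in S10 = 0.314.

0.314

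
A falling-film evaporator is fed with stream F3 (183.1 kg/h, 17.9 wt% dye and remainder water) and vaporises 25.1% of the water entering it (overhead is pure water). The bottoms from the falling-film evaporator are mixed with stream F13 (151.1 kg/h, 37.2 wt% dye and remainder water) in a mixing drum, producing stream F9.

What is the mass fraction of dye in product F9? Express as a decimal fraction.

Vapour removed = 0.251×0.821×183.1 = 37.732 kg/h; concentrate = 145.37 kg/h.
dye reaching the mixer = 32.775 (from concentrate) + 151.1×0.372 = 88.984 kg/h.
Product flow = 145.37 + 151.1 = 296.47 kg/h; dye fraction = 0.300.

0.300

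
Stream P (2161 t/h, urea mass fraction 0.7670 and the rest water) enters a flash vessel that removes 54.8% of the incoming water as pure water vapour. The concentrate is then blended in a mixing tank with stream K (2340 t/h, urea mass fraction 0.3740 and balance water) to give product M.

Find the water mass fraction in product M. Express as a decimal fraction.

Vapour removed = 0.548×0.233×2161 = 275.93 t/h; concentrate = 1885.1 t/h.
water reaching the mixer = 227.59 (from concentrate) + 2340×0.626 = 1692.4 t/h.
Product flow = 1885.1 + 2340 = 4225.1 t/h; water fraction = 0.4006.

0.4006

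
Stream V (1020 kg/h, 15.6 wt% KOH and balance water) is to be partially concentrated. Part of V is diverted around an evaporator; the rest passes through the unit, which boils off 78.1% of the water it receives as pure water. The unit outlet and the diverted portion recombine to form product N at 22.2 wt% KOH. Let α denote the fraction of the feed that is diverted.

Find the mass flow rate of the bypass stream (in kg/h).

560 kg/h

All 1020×0.156 = 159.12 kg/h of KOH reaches N, so N = 159.12/0.222 = 716.76 kg/h and vapour = 303.24 kg/h.
The evaporator receives (1−α)·1020 of feed at 0.844 water and removes 0.781 of that water:
0.781×0.844×(1−α)×1020 = 303.24
(1−α) = 303.24/672.35 = 0.4510;  α = 0.5490.
Bypass flow = 0.5490×1020 = 559.96 kg/h.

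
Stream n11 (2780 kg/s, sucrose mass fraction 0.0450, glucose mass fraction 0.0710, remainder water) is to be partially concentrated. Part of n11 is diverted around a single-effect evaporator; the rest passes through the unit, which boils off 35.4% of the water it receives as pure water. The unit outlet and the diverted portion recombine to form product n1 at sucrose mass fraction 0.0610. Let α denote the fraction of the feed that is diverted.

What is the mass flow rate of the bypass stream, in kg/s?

All 2780×0.045 = 125.1 kg/s of sucrose reaches n1, so n1 = 125.1/0.061 = 2050.8 kg/s and vapour = 729.18 kg/s.
The evaporator receives (1−α)·2780 of feed at 0.884 water and removes 0.354 of that water:
0.354×0.884×(1−α)×2780 = 729.18
(1−α) = 729.18/869.96 = 0.8382;  α = 0.1618.
Bypass flow = 0.1618×2780 = 449.87 kg/s.

449.9 kg/s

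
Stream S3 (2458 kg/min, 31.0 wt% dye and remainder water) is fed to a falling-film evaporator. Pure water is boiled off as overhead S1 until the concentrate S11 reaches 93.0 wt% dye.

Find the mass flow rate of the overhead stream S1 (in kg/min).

dye is conserved: 2458×0.310 = 761.98 kg/min all reports to the concentrate.
Concentrate = 761.98/(target fraction) = 819.33 kg/min.
Overhead = 2458 − 819.33 = 1638.7 kg/min.

1639 kg/min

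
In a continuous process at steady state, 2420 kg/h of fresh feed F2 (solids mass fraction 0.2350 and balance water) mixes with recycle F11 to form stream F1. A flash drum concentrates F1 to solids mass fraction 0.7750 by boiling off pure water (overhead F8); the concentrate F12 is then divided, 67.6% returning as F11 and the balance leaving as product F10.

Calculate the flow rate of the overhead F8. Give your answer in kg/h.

1686 kg/h

Overall solids balance (none leaves overhead): solids in fresh feed = solids in product, i.e. 2420×0.235 = (1−0.676)·F12·0.775.
F12 = 568.7/(0.775×0.324) = 2264.8 kg/h.
Recycle F11 = 0.676×2264.8 = 1531 kg/h.
Combined feed F1 = 2420 + 1531 = 3951 kg/h.
Overhead F8 = F1 − F12 = 3951 − 2264.8 = 1686.2 kg/h.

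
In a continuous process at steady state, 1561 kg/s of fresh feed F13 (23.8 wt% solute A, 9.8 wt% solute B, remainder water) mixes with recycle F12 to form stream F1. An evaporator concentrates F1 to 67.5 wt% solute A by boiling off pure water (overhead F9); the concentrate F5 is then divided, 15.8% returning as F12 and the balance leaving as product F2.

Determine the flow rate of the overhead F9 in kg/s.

Overall solute A balance (none leaves overhead): solute A in fresh feed = solute A in product, i.e. 1561×0.238 = (1−0.158)·F5·0.675.
F5 = 371.52/(0.675×0.842) = 653.68 kg/s.
Recycle F12 = 0.158×653.68 = 103.28 kg/s.
Combined feed F1 = 1561 + 103.28 = 1664.3 kg/s.
Overhead F9 = F1 − F5 = 1664.3 − 653.68 = 1010.6 kg/s.

1011 kg/s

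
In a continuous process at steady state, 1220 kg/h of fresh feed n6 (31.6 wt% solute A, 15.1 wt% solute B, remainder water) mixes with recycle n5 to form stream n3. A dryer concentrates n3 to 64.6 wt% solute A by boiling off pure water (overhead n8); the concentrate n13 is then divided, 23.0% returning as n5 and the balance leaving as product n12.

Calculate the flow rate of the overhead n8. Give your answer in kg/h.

Overall solute A balance (none leaves overhead): solute A in fresh feed = solute A in product, i.e. 1220×0.316 = (1−0.230)·n13·0.646.
n13 = 385.52/(0.646×0.770) = 775.04 kg/h.
Recycle n5 = 0.230×775.04 = 178.26 kg/h.
Combined feed n3 = 1220 + 178.26 = 1398.3 kg/h.
Overhead n8 = n3 − n13 = 1398.3 − 775.04 = 623.22 kg/h.

623.2 kg/h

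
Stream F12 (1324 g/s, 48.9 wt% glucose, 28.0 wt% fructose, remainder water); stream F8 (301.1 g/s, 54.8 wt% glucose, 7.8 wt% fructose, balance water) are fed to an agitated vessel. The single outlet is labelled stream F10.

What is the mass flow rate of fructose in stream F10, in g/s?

fructose out = fructose in = 1324×0.280 + 301.1×0.078 = 394.21 g/s.

394.2 g/s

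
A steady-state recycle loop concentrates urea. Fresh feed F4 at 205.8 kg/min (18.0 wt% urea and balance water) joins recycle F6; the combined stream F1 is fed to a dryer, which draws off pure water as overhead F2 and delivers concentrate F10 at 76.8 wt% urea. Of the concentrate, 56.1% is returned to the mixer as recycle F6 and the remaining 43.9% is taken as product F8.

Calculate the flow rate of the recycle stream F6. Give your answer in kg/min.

Overall urea balance (none leaves overhead): urea in fresh feed = urea in product, i.e. 205.8×0.180 = (1−0.561)·F10·0.768.
F10 = 37.044/(0.768×0.439) = 109.87 kg/min.
Recycle F6 = 0.561×109.87 = 61.639 kg/min.

61.64 kg/min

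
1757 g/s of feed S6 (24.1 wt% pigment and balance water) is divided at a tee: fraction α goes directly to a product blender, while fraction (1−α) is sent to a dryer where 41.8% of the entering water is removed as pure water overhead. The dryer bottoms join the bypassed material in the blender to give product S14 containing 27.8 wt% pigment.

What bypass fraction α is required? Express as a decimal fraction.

0.580

All 1757×0.241 = 423.44 g/s of pigment reaches S14, so S14 = 423.44/0.278 = 1523.2 g/s and vapour = 233.85 g/s.
The evaporator receives (1−α)·1757 of feed at 0.759 water and removes 0.418 of that water:
0.418×0.759×(1−α)×1757 = 233.85
(1−α) = 233.85/557.43 = 0.4195;  α = 0.5805.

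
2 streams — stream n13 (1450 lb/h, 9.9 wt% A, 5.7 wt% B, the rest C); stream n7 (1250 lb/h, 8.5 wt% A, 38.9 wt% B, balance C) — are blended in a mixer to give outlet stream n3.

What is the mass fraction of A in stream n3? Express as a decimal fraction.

0.093

Total flow out = 1450 + 1250 = 2700 lb/h.
A in = 1450×0.099 + 1250×0.085 = 249.8 lb/h.
A mass fraction in n3 = 249.8/2700 = 0.093.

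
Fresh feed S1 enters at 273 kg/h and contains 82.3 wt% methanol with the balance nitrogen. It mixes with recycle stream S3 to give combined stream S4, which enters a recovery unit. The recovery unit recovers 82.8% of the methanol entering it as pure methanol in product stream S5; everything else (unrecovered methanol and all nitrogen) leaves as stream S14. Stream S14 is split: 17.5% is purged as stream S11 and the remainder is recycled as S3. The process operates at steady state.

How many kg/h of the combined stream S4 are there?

nitrogen enters only via S1 and leaves only via the purge: 273×0.177 = 0.175×(nitrogen in S14), and the recovery unit passes all nitrogen, so nitrogen in S4 = nitrogen in S14 = 276.12 kg/h.
methanol in S4: m_A = 273×0.823 + (1−0.175)·(1−0.828)·m_A, so m_A = 224.68/0.8581 = 261.83 kg/h.
S4 = 261.83 + 276.12 = 537.95 kg/h.

538 kg/h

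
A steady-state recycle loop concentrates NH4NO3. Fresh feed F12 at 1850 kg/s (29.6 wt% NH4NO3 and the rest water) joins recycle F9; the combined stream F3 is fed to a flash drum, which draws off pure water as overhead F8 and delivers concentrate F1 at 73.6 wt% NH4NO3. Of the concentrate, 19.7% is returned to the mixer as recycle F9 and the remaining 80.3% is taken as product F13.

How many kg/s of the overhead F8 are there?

Overall NH4NO3 balance (none leaves overhead): NH4NO3 in fresh feed = NH4NO3 in product, i.e. 1850×0.296 = (1−0.197)·F1·0.736.
F1 = 547.6/(0.736×0.803) = 926.55 kg/s.
Recycle F9 = 0.197×926.55 = 182.53 kg/s.
Combined feed F3 = 1850 + 182.53 = 2032.5 kg/s.
Overhead F8 = F3 − F1 = 2032.5 − 926.55 = 1106 kg/s.

1106 kg/s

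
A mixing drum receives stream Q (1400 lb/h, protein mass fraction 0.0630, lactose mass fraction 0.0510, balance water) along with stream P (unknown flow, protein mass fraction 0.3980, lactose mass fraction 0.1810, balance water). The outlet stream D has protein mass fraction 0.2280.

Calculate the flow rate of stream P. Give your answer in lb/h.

Let P be the unknown flow. Total out = 1400 + P.
protein balance: 88.2 + 0.398·P = 0.228·(1400 + P)
(0.398 − 0.228)·P = 0.228×1400 − 88.2 = 231
P = 231 / 0.170 = 1358.8 lb/h

1359 lb/h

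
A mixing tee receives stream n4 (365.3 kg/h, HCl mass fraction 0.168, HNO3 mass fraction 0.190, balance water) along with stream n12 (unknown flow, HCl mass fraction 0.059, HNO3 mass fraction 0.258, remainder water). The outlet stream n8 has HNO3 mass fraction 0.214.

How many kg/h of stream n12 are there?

199.3 kg/h

Let n12 be the unknown flow. Total out = 365.3 + n12.
HNO3 balance: 69.407 + 0.258·n12 = 0.214·(365.3 + n12)
(0.258 − 0.214)·n12 = 0.214×365.3 − 69.407 = 8.7672
n12 = 8.7672 / 0.044 = 199.25 kg/h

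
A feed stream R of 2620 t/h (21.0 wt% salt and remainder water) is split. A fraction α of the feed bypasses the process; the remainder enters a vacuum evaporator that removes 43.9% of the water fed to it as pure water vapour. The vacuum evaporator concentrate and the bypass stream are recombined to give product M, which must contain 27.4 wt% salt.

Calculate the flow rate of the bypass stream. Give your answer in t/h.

855.4 t/h

All 2620×0.210 = 550.2 t/h of salt reaches M, so M = 550.2/0.274 = 2008 t/h and vapour = 611.97 t/h.
The evaporator receives (1−α)·2620 of feed at 0.790 water and removes 0.439 of that water:
0.439×0.790×(1−α)×2620 = 611.97
(1−α) = 611.97/908.64 = 0.6735;  α = 0.3265.
Bypass flow = 0.3265×2620 = 855.43 t/h.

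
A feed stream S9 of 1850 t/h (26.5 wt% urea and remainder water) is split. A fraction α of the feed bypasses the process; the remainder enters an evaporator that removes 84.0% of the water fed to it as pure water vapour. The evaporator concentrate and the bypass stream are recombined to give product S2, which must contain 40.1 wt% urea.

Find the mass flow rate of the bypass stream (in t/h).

833.8 t/h

All 1850×0.265 = 490.25 t/h of urea reaches S2, so S2 = 490.25/0.401 = 1222.6 t/h and vapour = 627.43 t/h.
The evaporator receives (1−α)·1850 of feed at 0.735 water and removes 0.840 of that water:
0.840×0.735×(1−α)×1850 = 627.43
(1−α) = 627.43/1142.2 = 0.5493;  α = 0.4507.
Bypass flow = 0.4507×1850 = 833.75 t/h.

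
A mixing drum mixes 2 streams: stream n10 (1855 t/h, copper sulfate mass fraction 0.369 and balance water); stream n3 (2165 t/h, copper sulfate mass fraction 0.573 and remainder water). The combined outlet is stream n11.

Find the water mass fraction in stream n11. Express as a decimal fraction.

Total flow out = 1855 + 2165 = 4020 t/h.
water in = 1855×0.631 + 2165×0.427 = 2095 t/h.
water mass fraction in n11 = 2095/4020 = 0.521.

0.521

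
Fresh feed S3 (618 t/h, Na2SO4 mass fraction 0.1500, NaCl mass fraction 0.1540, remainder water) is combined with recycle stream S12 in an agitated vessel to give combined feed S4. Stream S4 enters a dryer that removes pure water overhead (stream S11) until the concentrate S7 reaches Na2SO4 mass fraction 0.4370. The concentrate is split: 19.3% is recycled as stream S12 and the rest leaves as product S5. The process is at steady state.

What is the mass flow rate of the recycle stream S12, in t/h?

Overall Na2SO4 balance (none leaves overhead): Na2SO4 in fresh feed = Na2SO4 in product, i.e. 618×0.150 = (1−0.193)·S7·0.437.
S7 = 92.7/(0.437×0.807) = 262.86 t/h.
Recycle S12 = 0.193×262.86 = 50.732 t/h.

50.73 t/h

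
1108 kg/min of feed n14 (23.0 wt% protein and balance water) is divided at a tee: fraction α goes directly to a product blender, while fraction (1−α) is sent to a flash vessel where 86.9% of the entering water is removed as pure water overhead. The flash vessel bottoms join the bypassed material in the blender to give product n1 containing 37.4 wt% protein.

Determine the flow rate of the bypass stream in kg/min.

470.4 kg/min

All 1108×0.230 = 254.84 kg/min of protein reaches n1, so n1 = 254.84/0.374 = 681.39 kg/min and vapour = 426.61 kg/min.
The evaporator receives (1−α)·1108 of feed at 0.770 water and removes 0.869 of that water:
0.869×0.770×(1−α)×1108 = 426.61
(1−α) = 426.61/741.4 = 0.5754;  α = 0.4246.
Bypass flow = 0.4246×1108 = 470.44 kg/min.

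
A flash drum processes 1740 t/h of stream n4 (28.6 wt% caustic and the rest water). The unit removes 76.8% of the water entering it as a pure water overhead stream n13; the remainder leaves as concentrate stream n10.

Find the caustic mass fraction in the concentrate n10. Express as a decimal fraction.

0.633

caustic is not removed: 1740×0.286 = 497.64 t/h of caustic enters n10.
water entering = 1740×0.714 = 1242.4 t/h; overhead removed = 0.768×1242.4 = 954.13 t/h.
Concentrate = 1740 − 954.13 = 785.87 t/h.
Mass fraction = 497.64/785.87 = 0.633.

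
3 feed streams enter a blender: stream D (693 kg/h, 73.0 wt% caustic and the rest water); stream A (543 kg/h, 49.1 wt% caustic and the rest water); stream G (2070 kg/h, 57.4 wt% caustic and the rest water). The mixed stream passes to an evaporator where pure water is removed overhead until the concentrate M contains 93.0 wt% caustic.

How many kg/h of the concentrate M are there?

2108 kg/h

caustic entering = 693×0.730 + 543×0.491 + 2070×0.574 = 1960.7 kg/h.
All caustic reports to M, so M = 1960.7/0.930 = 2108.3 kg/h.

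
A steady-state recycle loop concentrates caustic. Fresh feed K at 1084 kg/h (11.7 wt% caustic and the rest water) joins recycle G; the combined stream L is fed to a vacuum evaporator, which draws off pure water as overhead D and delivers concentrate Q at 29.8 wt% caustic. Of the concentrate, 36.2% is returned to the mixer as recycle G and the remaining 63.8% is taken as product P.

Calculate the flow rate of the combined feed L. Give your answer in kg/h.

1325 kg/h

Overall caustic balance (none leaves overhead): caustic in fresh feed = caustic in product, i.e. 1084×0.117 = (1−0.362)·Q·0.298.
Q = 126.83/(0.298×0.638) = 667.08 kg/h.
Recycle G = 0.362×667.08 = 241.48 kg/h.
Combined feed L = 1084 + 241.48 = 1325.5 kg/h.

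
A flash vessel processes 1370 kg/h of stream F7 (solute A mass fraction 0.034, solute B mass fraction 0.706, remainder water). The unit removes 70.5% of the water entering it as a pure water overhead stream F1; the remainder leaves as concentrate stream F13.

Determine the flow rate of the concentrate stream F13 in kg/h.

water entering = 1370×0.260 = 356.2 kg/h; overhead removed = 0.705×356.2 = 251.12 kg/h.
Concentrate = 1370 − 251.12 = 1118.9 kg/h.

1119 kg/h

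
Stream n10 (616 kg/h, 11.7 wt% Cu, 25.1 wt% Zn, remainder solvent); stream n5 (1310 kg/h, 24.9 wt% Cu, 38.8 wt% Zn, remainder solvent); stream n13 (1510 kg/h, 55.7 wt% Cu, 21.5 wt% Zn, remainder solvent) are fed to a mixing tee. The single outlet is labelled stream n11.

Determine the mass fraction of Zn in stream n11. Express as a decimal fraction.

0.2874

Total flow out = 616 + 1310 + 1510 = 3436 kg/h.
Zn in = 616×0.251 + 1310×0.388 + 1510×0.215 = 987.55 kg/h.
Zn mass fraction in n11 = 987.55/3436 = 0.2874.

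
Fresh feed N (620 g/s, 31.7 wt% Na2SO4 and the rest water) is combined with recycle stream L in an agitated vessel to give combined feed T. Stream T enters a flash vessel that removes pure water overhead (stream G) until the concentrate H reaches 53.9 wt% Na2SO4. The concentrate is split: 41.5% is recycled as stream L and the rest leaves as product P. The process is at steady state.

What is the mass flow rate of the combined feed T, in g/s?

Overall Na2SO4 balance (none leaves overhead): Na2SO4 in fresh feed = Na2SO4 in product, i.e. 620×0.317 = (1−0.415)·H·0.539.
H = 196.54/(0.539×0.585) = 623.31 g/s.
Recycle L = 0.415×623.31 = 258.67 g/s.
Combined feed T = 620 + 258.67 = 878.67 g/s.

878.7 g/s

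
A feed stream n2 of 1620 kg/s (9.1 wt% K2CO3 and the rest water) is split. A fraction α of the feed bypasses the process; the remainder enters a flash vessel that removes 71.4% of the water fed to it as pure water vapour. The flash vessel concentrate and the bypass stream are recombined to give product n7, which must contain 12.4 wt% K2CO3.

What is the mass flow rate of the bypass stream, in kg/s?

All 1620×0.091 = 147.42 kg/s of K2CO3 reaches n7, so n7 = 147.42/0.124 = 1188.9 kg/s and vapour = 431.13 kg/s.
The evaporator receives (1−α)·1620 of feed at 0.909 water and removes 0.714 of that water:
0.714×0.909×(1−α)×1620 = 431.13
(1−α) = 431.13/1051.4 = 0.4100;  α = 0.5900.
Bypass flow = 0.5900×1620 = 955.73 kg/s.

955.7 kg/s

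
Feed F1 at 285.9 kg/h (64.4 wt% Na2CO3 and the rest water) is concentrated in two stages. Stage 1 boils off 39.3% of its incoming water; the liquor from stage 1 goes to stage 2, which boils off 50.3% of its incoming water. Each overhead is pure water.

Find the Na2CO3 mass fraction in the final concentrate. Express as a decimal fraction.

0.857

water in feed = 285.9×0.356 = 101.78 kg/h.
After stage 1: water left = (1−0.393)×101.78 = 61.781; stream total = 245.9 kg/h.
After stage 2: water left = (1−0.503)×61.781 = 30.705; final concentrate = 214.82 kg/h.
Na2CO3 fraction = 184.12/214.82 = 0.857.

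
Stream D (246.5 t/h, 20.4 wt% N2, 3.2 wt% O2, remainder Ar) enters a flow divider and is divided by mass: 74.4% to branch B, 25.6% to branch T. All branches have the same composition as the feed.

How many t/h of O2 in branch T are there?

2.019 t/h

Branch T total = 0.256×246.5 = 63.104 t/h.
O2 in T = 0.032×63.104 = 2.0193 t/h.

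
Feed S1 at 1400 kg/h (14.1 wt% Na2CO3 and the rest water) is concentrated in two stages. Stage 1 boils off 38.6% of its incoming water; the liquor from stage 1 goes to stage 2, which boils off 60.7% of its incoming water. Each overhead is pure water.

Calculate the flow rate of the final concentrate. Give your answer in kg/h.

water in feed = 1400×0.859 = 1202.6 kg/h.
After stage 1: water left = (1−0.386)×1202.6 = 738.4; stream total = 935.8 kg/h.
After stage 2: water left = (1−0.607)×738.4 = 290.19; final concentrate = 487.59 kg/h.

487.6 kg/h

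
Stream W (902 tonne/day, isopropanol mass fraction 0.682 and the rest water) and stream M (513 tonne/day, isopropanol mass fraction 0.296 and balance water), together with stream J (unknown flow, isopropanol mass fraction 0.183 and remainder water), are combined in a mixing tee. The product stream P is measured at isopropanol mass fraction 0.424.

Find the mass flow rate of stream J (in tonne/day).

Let J be the unknown flow. Total out = 1415 + J.
isopropanol balance: 767.01 + 0.183·J = 0.424·(1415 + J)
(0.183 − 0.424)·J = 0.424×1415 − 767.01 = -167.05
J = -167.05 / -0.241 = 693.16 tonne/day

693.2 tonne/day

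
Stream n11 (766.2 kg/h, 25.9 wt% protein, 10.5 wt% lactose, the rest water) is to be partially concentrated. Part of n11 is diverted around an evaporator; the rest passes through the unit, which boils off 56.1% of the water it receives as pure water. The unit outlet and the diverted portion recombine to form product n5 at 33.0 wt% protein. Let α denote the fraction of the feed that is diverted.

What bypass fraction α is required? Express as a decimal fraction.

All 766.2×0.259 = 198.45 kg/h of protein reaches n5, so n5 = 198.45/0.330 = 601.35 kg/h and vapour = 164.85 kg/h.
The evaporator receives (1−α)·766.2 of feed at 0.636 water and removes 0.561 of that water:
0.561×0.636×(1−α)×766.2 = 164.85
(1−α) = 164.85/273.38 = 0.6030;  α = 0.3970.

0.397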